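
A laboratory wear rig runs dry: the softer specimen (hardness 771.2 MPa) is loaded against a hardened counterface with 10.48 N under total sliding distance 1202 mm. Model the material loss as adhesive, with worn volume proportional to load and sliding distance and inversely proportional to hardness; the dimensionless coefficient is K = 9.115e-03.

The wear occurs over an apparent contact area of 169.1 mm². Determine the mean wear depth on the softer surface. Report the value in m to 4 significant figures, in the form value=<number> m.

value=8.805e-07 m

Displayed values are rounded; all working math maintains full float precision, and one last rounding: four significant figures.
Distance covered L = 1202 mm = 1.202 m.
Hardness H = 771.2 MPa = 7.712e+08 Pa.
Contact area A = 169.1 mm² = 1.691e-04 m².
Collected in SI base units: W = 10.48 N, H = 7.712e+08 Pa, K = 9.115e-03.
Archard volume V = K·W·L/H = 9.115e-03 · 10.48 · 1.202 / 7.712e+08 = 1.489e-10 m³.
Mean wear depth h = V/A = 1.489e-10 / 1.691e-04 = 8.805e-07 m.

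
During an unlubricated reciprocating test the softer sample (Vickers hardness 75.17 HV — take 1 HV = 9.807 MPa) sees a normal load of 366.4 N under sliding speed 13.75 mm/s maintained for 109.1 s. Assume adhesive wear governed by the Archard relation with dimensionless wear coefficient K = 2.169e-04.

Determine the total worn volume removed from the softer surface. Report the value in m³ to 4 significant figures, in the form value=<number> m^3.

The algebra maintains full float precision. The intermediates are displayed rounded — one final rounding to 4 significant figures.
Sliding speed v = 13.75 mm/s = 0.01375 m/s. Total distance L = v·t = 0.01375 m/s × 109.1 s = 1.500 m.
Hardness H = 75.17 HV × 9.807 MPa/HV = 737.2 MPa = 7.372e+08 Pa.
SI base units throughout: W = 366.4 N, H = 7.372e+08 Pa, K = 2.169e-04.
The Archard volume V = K·W·L/H = 2.169e-04 · 366.4 · 1.500 / 7.372e+08 = 1.617e-10 m³.

value=1.617e-10 m^3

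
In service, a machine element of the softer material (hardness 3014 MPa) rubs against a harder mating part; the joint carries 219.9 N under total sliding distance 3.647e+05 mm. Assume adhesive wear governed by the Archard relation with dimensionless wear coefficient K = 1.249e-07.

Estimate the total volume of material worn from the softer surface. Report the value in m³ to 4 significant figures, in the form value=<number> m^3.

The algebra keeps full precision, and intermediate values appear rounded, and a single final rounding, at four significant digits.
Path length L = 3.647e+05 mm = 364.7 m.
Hardness H = 3014 MPa = 3.014e+09 Pa.
In SI base units: W = 219.9 N, H = 3.014e+09 Pa, K = 1.249e-07.
By Archard's law, V = K·W·L/H = 1.249e-07 · 219.9 · 364.7 / 3.014e+09 = 3.323e-12 m³.

value=3.323e-12 m^3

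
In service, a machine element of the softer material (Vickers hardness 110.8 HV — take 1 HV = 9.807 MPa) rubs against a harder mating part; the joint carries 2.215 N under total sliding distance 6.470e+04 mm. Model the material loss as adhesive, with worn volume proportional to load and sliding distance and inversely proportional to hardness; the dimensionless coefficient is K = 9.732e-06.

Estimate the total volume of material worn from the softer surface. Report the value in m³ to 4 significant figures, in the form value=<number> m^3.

value=1.284e-12 m^3

All working math keeps full float precision, and intermediates are shown rounded; one last rounding to 4 significant figures.
Convert: Path length L = 6.470e+04 mm = 64.70 m.
Convert: Hardness H = 110.8 HV × 9.807 MPa/HV = 1087 MPa = 1.087e+09 Pa.
SI base units throughout: W = 2.215 N, H = 1.087e+09 Pa, K = 9.732e-06.
Wear volume V = K·W·L/H = 9.732e-06 · 2.215 · 64.70 / 1.087e+09 = 1.284e-12 m³.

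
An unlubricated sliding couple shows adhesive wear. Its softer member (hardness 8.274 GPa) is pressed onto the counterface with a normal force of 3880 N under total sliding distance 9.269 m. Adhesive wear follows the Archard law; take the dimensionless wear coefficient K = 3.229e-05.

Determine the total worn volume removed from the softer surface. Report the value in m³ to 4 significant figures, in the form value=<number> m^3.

Intermediate values are printed rounded — all arithmetic carries exact precision — rounded once at the end, at 4 significant digits.
Convert: Hardness H = 8.274 GPa = 8.274e+09 Pa.
As SI base values: W = 3880 N, H = 8.274e+09 Pa, K = 3.229e-05.
Archard relation: V = K·W·L/H = 3.229e-05 · 3880 · 9.269 / 8.274e+09 = 1.404e-10 m³.

value=1.404e-10 m^3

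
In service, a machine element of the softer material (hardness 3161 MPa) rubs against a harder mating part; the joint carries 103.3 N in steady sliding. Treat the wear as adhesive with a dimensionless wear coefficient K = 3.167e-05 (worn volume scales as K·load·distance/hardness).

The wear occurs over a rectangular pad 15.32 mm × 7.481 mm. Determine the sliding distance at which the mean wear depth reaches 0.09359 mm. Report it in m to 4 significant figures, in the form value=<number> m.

value=1.036e+04 m

Every step carries full float precision; intermediate values are shown rounded; rounded just once: 4 significant figures.
Convert: Hardness H = 3161 MPa = 3.161e+09 Pa.
Convert: Pad sides 15.32 mm × 7.481 mm = 0.01532 m × 0.007481 m. Contact area A = 0.01532 m × 0.007481 m = 1.146e-04 m².
Convert: Depth limit h_lim = 0.09359 mm = 9.359e-05 m.
In SI base units, W = 103.3 N, H = 3.161e+09 Pa, K = 3.167e-05.
Wearable volume V_lim = h_lim·A = 9.359e-05 · 1.146e-04 = 1.073e-08 m³.
Sliding life L = V_lim·H/(K·W) = 1.073e-08 · 3.161e+09 / (3.167e-05 · 103.3) = 1.036e+04 m.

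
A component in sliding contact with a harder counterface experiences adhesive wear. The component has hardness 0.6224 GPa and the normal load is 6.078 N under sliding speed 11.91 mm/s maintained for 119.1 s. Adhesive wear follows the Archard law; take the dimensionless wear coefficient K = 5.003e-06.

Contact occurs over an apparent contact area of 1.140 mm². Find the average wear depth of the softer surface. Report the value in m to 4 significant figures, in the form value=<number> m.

The computation carries full precision; quoted intermediates are rounded, and rounded once at the end: four significant digits.
Convert: Sliding speed v = 11.91 mm/s = 0.01191 m/s. The distance L = v·t = 0.01191 m/s × 119.1 s = 1.418 m.
Convert: Hardness H = 0.6224 GPa = 6.224e+08 Pa.
Convert: Contact area A = 1.140 mm² = 1.140e-06 m².
In SI base units, W = 6.078 N, H = 6.224e+08 Pa, K = 5.003e-06.
By Archard's law, V = K·W·L/H = 5.003e-06 · 6.078 · 1.418 / 6.224e+08 = 6.930e-14 m³.
Mean wear depth h = V/A = 6.930e-14 / 1.140e-06 = 6.079e-08 m.

value=6.079e-08 m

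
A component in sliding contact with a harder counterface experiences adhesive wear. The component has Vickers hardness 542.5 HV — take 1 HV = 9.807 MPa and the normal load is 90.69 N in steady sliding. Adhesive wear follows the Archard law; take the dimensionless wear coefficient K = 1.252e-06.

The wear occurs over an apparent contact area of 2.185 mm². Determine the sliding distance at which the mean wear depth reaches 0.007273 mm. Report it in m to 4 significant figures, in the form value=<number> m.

value=744.6 m

Intermediate values are displayed rounded — each operation maintains exact precision — one last rounding: four significant figures.
Convert: Hardness H = 542.5 HV × 9.807 MPa/HV = 5320 MPa = 5.320e+09 Pa.
Convert: Contact area A = 2.185 mm² = 2.185e-06 m².
Convert: Depth limit h_lim = 0.007273 mm = 7.273e-06 m.
In SI base units: W = 90.69 N, H = 5.320e+09 Pa, K = 1.252e-06.
Volume at the limit: V_lim = h_lim·A = 7.273e-06 · 2.185e-06 = 1.589e-11 m³.
Thus life L = V_lim·H/(K·W) = 1.589e-11 · 5.320e+09 / (1.252e-06 · 90.69) = 744.6 m.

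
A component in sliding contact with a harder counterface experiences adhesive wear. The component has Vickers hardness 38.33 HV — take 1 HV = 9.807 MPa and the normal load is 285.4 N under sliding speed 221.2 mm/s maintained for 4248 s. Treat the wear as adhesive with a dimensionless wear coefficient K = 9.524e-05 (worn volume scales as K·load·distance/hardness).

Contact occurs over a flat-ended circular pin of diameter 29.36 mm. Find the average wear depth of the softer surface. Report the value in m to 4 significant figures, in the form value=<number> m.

The algebra keeps exact precision; intermediates are shown rounded, and one last rounding: four significant digits.
Convert: Sliding speed v = 221.2 mm/s = 0.2212 m/s. Path length L = v·t = 0.2212 m/s × 4248 s = 939.7 m.
Convert: Hardness H = 38.33 HV × 9.807 MPa/HV = 375.9 MPa = 3.759e+08 Pa.
Convert: Pin diameter d = 29.36 mm = 0.02936 m. Contact area A = π·d²/4 = π·(0.02936 m)²/4 = 6.770e-04 m².
In SI base units: W = 285.4 N, H = 3.759e+08 Pa, K = 9.524e-05.
Wear volume V = K·W·L/H = 9.524e-05 · 285.4 · 939.7 / 3.759e+08 = 6.795e-08 m³.
Depth of wear h = V/A = 6.795e-08 / 6.770e-04 = 1.004e-04 m.

value=1.004e-04 m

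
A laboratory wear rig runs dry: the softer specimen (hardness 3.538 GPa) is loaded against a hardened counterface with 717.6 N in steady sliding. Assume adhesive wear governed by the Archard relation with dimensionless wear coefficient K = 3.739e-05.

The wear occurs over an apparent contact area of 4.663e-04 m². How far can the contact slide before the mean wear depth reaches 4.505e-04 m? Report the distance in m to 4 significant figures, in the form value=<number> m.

value=2.770e+04 m

Intermediates are shown rounded, and every step holds exact precision; rounded just once, at four significant figures.
Convert: Hardness H = 3.538 GPa = 3.538e+09 Pa.
As SI base values: W = 717.6 N, H = 3.538e+09 Pa, K = 3.739e-05.
Wearable volume V_lim = h_lim·A = 4.505e-04 · 4.663e-04 = 2.101e-07 m³.
Sliding life L = V_lim·H/(K·W) = 2.101e-07 · 3.538e+09 / (3.739e-05 · 717.6) = 2.770e+04 m.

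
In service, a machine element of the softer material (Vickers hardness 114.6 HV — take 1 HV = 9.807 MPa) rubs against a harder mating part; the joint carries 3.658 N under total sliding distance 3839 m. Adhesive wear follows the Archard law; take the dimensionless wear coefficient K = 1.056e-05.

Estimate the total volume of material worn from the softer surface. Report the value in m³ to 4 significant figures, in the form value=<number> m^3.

Intermediate values are shown rounded; every step holds full float precision; rounded once at the end to 4 significant digits.
Hardness H = 114.6 HV × 9.807 MPa/HV = 1124 MPa = 1.124e+09 Pa.
Working in SI base units: W = 3.658 N, H = 1.124e+09 Pa, K = 1.056e-05.
The Archard volume V = K·W·L/H = 1.056e-05 · 3.658 · 3839 / 1.124e+09 = 1.319e-10 m³.

value=1.319e-10 m^3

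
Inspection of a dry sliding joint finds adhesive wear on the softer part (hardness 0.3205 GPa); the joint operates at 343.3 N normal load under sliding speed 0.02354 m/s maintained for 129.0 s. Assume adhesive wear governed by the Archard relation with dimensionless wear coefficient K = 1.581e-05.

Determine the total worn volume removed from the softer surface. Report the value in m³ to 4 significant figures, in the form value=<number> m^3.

value=5.142e-11 m^3

The algebra maintains full float precision — quoted intermediates are rounded; a lone final rounding, at four significant digits.
Total distance L = v·t = 0.02354 m/s × 129.0 s = 3.037 m.
Hardness H = 0.3205 GPa = 3.205e+08 Pa.
As SI base values: W = 343.3 N, H = 3.205e+08 Pa, K = 1.581e-05.
Apply Archard: V = K·W·L/H = 1.581e-05 · 343.3 · 3.037 / 3.205e+08 = 5.142e-11 m³.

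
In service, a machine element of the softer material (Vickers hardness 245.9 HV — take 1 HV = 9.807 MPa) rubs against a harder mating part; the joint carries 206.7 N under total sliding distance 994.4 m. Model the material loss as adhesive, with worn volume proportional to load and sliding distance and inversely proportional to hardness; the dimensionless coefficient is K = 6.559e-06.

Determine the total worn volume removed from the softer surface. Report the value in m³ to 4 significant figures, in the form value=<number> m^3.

value=5.590e-10 m^3

The algebra maintains exact precision, and intermediates are printed rounded, and rounded once at the end, at four significant figures.
Hardness H = 245.9 HV × 9.807 MPa/HV = 2412 MPa = 2.412e+09 Pa.
SI base units throughout: W = 206.7 N, H = 2.412e+09 Pa, K = 6.559e-06.
Volume removed: V = K·W·L/H = 6.559e-06 · 206.7 · 994.4 / 2.412e+09 = 5.590e-10 m³.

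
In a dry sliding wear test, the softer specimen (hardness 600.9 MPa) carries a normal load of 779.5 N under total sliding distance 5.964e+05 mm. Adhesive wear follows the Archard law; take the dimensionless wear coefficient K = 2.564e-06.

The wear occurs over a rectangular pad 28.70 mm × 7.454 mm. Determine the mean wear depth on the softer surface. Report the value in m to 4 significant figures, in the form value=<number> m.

Intermediates appear rounded, and all arithmetic carries exact precision. Rounded once at the end: four significant digits.
Convert: Distance covered L = 5.964e+05 mm = 596.4 m.
Convert: Hardness H = 600.9 MPa = 6.009e+08 Pa.
Convert: Pad sides 28.70 mm × 7.454 mm = 0.02870 m × 0.007454 m. Contact area A = 0.02870 m × 0.007454 m = 2.139e-04 m².
Collected in SI base units: W = 779.5 N, H = 6.009e+08 Pa, K = 2.564e-06.
Archard volume V = K·W·L/H = 2.564e-06 · 779.5 · 596.4 / 6.009e+08 = 1.984e-09 m³.
Depth h = V/A = 1.984e-09 / 2.139e-04 = 9.273e-06 m.

value=9.273e-06 m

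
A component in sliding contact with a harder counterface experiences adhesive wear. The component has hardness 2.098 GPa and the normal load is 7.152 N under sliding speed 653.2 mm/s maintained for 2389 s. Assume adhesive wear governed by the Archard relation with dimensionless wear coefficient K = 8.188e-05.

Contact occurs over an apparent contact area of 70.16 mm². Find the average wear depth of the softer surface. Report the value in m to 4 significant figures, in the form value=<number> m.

Intermediates are shown rounded, and all arithmetic runs at exact precision — a single final rounding to 4 significant digits.
Convert: Sliding speed v = 653.2 mm/s = 0.6532 m/s. Distance covered L = v·t = 0.6532 m/s × 2389 s = 1560 m.
Convert: Hardness H = 2.098 GPa = 2.098e+09 Pa.
Convert: Contact area A = 70.16 mm² = 7.016e-05 m².
Restated in SI base units: W = 7.152 N, H = 2.098e+09 Pa, K = 8.188e-05.
The Archard volume V = K·W·L/H = 8.188e-05 · 7.152 · 1560 / 2.098e+09 = 4.356e-10 m³.
Depth h = V/A = 4.356e-10 / 7.016e-05 = 6.208e-06 m.

value=6.208e-06 m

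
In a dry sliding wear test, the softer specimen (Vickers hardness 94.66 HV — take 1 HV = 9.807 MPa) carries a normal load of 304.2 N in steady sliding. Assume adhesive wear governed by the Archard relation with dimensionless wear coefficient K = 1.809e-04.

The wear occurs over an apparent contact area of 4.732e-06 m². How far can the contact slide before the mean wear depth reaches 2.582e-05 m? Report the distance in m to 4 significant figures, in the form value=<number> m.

Every step carries full precision; intermediates are printed rounded; a lone final rounding, at four significant figures.
Convert: Hardness H = 94.66 HV × 9.807 MPa/HV = 928.3 MPa = 9.283e+08 Pa.
In SI base units, W = 304.2 N, H = 9.283e+08 Pa, K = 1.809e-04.
Allowed volume V_lim = h_lim·A = 2.582e-05 · 4.732e-06 = 1.222e-10 m³.
Thus life L = V_lim·H/(K·W) = 1.222e-10 · 9.283e+08 / (1.809e-04 · 304.2) = 2.061 m.

value=2.061 m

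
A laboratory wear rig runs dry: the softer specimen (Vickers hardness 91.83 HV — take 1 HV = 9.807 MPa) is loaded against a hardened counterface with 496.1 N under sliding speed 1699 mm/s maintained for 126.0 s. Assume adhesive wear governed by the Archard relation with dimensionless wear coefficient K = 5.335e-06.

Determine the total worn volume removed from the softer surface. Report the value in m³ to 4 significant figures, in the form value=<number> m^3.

value=6.291e-10 m^3

The computation keeps full precision. Intermediate values are printed rounded; a single final rounding, at four significant figures.
Sliding speed v = 1699 mm/s = 1.699 m/s. Sliding distance L = v·t = 1.699 m/s × 126.0 s = 214.1 m.
Hardness H = 91.83 HV × 9.807 MPa/HV = 900.6 MPa = 9.006e+08 Pa.
SI base units throughout: W = 496.1 N, H = 9.006e+08 Pa, K = 5.335e-06.
Apply Archard: V = K·W·L/H = 5.335e-06 · 496.1 · 214.1 / 9.006e+08 = 6.291e-10 m³.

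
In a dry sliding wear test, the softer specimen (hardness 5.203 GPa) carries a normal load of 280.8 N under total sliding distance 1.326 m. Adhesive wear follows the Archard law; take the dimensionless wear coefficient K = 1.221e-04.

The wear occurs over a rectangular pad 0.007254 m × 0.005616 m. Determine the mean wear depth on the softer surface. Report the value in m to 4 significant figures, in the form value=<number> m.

The intermediates appear rounded. The algebra runs at full float precision, and rounded once at the end to 4 significant figures.
Convert: Hardness H = 5.203 GPa = 5.203e+09 Pa.
Convert: Contact area A = 0.007254 m × 0.005616 m = 4.074e-05 m².
Working in SI base units: W = 280.8 N, H = 5.203e+09 Pa, K = 1.221e-04.
By Archard's law, V = K·W·L/H = 1.221e-04 · 280.8 · 1.326 / 5.203e+09 = 8.738e-12 m³.
Depth h = V/A = 8.738e-12 / 4.074e-05 = 2.145e-07 m.

value=2.145e-07 m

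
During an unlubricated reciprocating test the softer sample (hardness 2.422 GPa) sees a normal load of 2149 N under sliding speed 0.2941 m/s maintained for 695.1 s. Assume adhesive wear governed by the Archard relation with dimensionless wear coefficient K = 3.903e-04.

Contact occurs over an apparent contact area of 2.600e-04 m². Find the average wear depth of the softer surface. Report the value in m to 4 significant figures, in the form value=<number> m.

All working math maintains full float precision, and intermediate values are displayed rounded; rounded once at the end to 4 significant digits.
Convert: Distance covered L = v·t = 0.2941 m/s × 695.1 s = 204.4 m.
Convert: Hardness H = 2.422 GPa = 2.422e+09 Pa.
Working in SI base units: W = 2149 N, H = 2.422e+09 Pa, K = 3.903e-04.
By Archard's law, V = K·W·L/H = 3.903e-04 · 2149 · 204.4 / 2.422e+09 = 7.080e-08 m³.
Average depth h = V/A = 7.080e-08 / 2.600e-04 = 2.723e-04 m.

value=2.723e-04 m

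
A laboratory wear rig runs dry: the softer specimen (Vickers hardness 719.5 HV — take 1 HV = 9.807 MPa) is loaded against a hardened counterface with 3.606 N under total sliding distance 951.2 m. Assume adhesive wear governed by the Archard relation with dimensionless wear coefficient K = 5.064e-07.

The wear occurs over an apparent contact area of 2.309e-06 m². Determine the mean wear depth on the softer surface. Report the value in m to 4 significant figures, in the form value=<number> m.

value=1.066e-07 m

The computation maintains full precision; printed values are rounded, and a lone final rounding, at 4 significant figures.
Convert: Hardness H = 719.5 HV × 9.807 MPa/HV = 7056 MPa = 7.056e+09 Pa.
Expressed in SI base units: W = 3.606 N, H = 7.056e+09 Pa, K = 5.064e-07.
Archard relation: V = K·W·L/H = 5.064e-07 · 3.606 · 951.2 / 7.056e+09 = 2.462e-13 m³.
Average depth h = V/A = 2.462e-13 / 2.309e-06 = 1.066e-07 m.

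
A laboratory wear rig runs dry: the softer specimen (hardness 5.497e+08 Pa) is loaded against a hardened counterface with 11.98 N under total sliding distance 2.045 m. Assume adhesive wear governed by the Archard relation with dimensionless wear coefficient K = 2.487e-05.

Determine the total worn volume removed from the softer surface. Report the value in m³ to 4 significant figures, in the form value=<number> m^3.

Intermediate values are printed rounded, and the algebra keeps full precision — one last rounding: 4 significant figures.
In SI base units: W = 11.98 N, H = 5.497e+08 Pa, K = 2.487e-05.
Worn volume V = K·W·L/H = 2.487e-05 · 11.98 · 2.045 / 5.497e+08 = 1.108e-12 m³.

value=1.108e-12 m^3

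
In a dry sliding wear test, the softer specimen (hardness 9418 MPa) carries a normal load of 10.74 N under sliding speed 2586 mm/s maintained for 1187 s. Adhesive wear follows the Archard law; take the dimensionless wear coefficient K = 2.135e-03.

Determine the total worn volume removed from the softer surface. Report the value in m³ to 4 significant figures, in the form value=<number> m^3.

value=7.473e-09 m^3

Every step runs at full precision — the intermediates appear rounded. Rounded once at the end, at 4 significant digits.
Convert: Sliding speed v = 2586 mm/s = 2.586 m/s. The distance L = v·t = 2.586 m/s × 1187 s = 3070 m.
Convert: Hardness H = 9418 MPa = 9.418e+09 Pa.
SI base units throughout: W = 10.74 N, H = 9.418e+09 Pa, K = 2.135e-03.
By Archard's law, V = K·W·L/H = 2.135e-03 · 10.74 · 3070 / 9.418e+09 = 7.473e-09 m³.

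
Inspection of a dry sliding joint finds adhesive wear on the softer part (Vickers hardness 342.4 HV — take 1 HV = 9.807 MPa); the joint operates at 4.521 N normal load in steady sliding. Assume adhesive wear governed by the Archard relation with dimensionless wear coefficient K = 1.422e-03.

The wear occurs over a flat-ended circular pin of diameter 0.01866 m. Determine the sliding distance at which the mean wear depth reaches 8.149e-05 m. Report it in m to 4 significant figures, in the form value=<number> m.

Intermediate values are shown rounded; every step maintains full precision — one final rounding: 4 significant digits.
Convert: Hardness H = 342.4 HV × 9.807 MPa/HV = 3358 MPa = 3.358e+09 Pa.
Convert: Contact area A = π·d²/4 = π·(0.01866 m)²/4 = 2.735e-04 m².
In SI base units, W = 4.521 N, H = 3.358e+09 Pa, K = 1.422e-03.
Limit volume V_lim = h_lim·A = 8.149e-05 · 2.735e-04 = 2.229e-08 m³.
So the life L = V_lim·H/(K·W) = 2.229e-08 · 3.358e+09 / (1.422e-03 · 4.521) = 1.164e+04 m.

value=1.164e+04 m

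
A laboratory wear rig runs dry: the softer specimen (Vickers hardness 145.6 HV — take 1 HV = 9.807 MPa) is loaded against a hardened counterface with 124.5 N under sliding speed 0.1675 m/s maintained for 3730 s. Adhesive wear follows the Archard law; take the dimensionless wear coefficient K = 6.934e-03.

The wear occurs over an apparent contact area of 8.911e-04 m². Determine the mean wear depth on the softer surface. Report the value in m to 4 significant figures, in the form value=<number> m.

Intermediate values appear rounded. The algebra carries full float precision — rounded just once to 4 significant digits.
Sliding distance L = v·t = 0.1675 m/s × 3730 s = 624.8 m.
Hardness H = 145.6 HV × 9.807 MPa/HV = 1428 MPa = 1.428e+09 Pa.
As SI base values: W = 124.5 N, H = 1.428e+09 Pa, K = 6.934e-03.
Apply Archard: V = K·W·L/H = 6.934e-03 · 124.5 · 624.8 / 1.428e+09 = 3.777e-07 m³.
Wear depth h = V/A = 3.777e-07 / 8.911e-04 = 4.239e-04 m.

value=4.239e-04 m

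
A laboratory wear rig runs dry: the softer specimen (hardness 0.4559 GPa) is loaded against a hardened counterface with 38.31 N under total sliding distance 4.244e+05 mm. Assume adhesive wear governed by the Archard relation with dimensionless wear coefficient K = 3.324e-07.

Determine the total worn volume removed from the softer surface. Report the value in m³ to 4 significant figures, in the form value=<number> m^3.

Intermediate values appear rounded, and each operation carries full precision. Rounded once at the end to 4 significant digits.
Convert: Distance L = 4.244e+05 mm = 424.4 m.
Convert: Hardness H = 0.4559 GPa = 4.559e+08 Pa.
Restated in SI base units: W = 38.31 N, H = 4.559e+08 Pa, K = 3.324e-07.
Worn volume V = K·W·L/H = 3.324e-07 · 38.31 · 424.4 / 4.559e+08 = 1.185e-11 m³.

value=1.185e-11 m^3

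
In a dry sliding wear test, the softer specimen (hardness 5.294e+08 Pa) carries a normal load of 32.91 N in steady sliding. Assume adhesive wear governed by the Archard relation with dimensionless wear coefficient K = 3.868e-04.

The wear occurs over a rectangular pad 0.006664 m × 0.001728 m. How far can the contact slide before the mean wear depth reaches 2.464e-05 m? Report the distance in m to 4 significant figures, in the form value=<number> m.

Shown intermediates are rounded, and all working math carries exact precision — rounded just once to 4 significant digits.
Convert: Contact area A = 0.006664 m × 0.001728 m = 1.152e-05 m².
Expressed in SI base units: W = 32.91 N, H = 5.294e+08 Pa, K = 3.868e-04.
Wearable volume V_lim = h_lim·A = 2.464e-05 · 1.152e-05 = 2.837e-10 m³.
So the life L = V_lim·H/(K·W) = 2.837e-10 · 5.294e+08 / (3.868e-04 · 32.91) = 11.80 m.

value=11.80 m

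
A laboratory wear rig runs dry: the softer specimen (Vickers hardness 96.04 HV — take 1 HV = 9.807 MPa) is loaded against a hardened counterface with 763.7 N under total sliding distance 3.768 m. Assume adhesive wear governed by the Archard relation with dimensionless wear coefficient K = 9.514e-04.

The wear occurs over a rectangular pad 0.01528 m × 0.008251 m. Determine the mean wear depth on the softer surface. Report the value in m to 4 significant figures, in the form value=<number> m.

The computation runs at full float precision. Intermediates are displayed rounded — rounded once at the end, at four significant digits.
Convert: Hardness H = 96.04 HV × 9.807 MPa/HV = 941.9 MPa = 9.419e+08 Pa.
Convert: Contact area A = 0.01528 m × 0.008251 m = 1.261e-04 m².
SI base units throughout: W = 763.7 N, H = 9.419e+08 Pa, K = 9.514e-04.
Wear volume V = K·W·L/H = 9.514e-04 · 763.7 · 3.768 / 9.419e+08 = 2.907e-09 m³.
Depth of wear h = V/A = 2.907e-09 / 1.261e-04 = 2.306e-05 m.

value=2.306e-05 m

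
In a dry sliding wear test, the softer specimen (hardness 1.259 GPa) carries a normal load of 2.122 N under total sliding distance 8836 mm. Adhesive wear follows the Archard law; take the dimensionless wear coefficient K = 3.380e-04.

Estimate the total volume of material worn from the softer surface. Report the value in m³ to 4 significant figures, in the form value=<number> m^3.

value=5.034e-12 m^3

The intermediates are shown rounded; each operation keeps exact precision. Rounded just once, at four significant digits.
Path length L = 8836 mm = 8.836 m.
Hardness H = 1.259 GPa = 1.259e+09 Pa.
Restated in SI base units: W = 2.122 N, H = 1.259e+09 Pa, K = 3.380e-04.
By Archard's law, V = K·W·L/H = 3.380e-04 · 2.122 · 8.836 / 1.259e+09 = 5.034e-12 m³.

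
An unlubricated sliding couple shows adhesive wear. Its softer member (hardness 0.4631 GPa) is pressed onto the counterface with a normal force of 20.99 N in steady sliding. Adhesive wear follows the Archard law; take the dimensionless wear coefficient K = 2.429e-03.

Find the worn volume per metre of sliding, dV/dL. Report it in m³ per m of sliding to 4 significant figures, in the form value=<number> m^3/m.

All arithmetic holds full precision — intermediate values are shown rounded; one final rounding: 4 significant figures.
Convert: Hardness H = 0.4631 GPa = 4.631e+08 Pa.
Collected in SI base units: W = 20.99 N, H = 4.631e+08 Pa, K = 2.429e-03.
The wear rate dV/dL = K·W/H (independent of L): 2.429e-03 · 20.99 / 4.631e+08 = 1.101e-10 m³/m.

value=1.101e-10 m^3/m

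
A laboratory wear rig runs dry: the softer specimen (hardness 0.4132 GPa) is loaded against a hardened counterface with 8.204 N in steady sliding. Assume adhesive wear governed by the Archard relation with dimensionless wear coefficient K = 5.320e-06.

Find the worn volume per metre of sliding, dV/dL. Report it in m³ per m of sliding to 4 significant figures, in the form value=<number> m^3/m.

value=1.056e-13 m^3/m

Displayed values are rounded. The computation carries full precision. Rounded once at the end: four significant figures.
Convert: Hardness H = 0.4132 GPa = 4.132e+08 Pa.
In SI base units, W = 8.204 N, H = 4.132e+08 Pa, K = 5.320e-06.
Volumetric rate dV/dL = K·W/H (no L dependence): 5.320e-06 · 8.204 / 4.132e+08 = 1.056e-13 m³/m.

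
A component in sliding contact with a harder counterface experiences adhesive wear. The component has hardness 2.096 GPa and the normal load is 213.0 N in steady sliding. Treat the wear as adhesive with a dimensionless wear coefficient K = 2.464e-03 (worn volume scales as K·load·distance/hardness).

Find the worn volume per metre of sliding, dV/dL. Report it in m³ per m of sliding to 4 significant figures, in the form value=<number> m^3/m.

value=2.504e-10 m^3/m

Every step runs at full precision. Intermediate values appear rounded; rounded just once, at 4 significant digits.
Hardness H = 2.096 GPa = 2.096e+09 Pa.
In SI base units, W = 213.0 N, H = 2.096e+09 Pa, K = 2.464e-03.
Wear rate dV/dL = K·W/H — distance-free: 2.464e-03 · 213.0 / 2.096e+09 = 2.504e-10 m³/m.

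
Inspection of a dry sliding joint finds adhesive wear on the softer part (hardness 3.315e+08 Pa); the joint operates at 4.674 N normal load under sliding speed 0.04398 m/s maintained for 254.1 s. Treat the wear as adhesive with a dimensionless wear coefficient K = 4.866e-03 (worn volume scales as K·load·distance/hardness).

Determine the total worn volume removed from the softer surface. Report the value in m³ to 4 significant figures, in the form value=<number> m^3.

All arithmetic maintains exact precision; intermediate values are shown rounded, and rounded just once: 4 significant figures.
Convert: Distance L = v·t = 0.04398 m/s × 254.1 s = 11.18 m.
Working in SI base units: W = 4.674 N, H = 3.315e+08 Pa, K = 4.866e-03.
Wear volume V = K·W·L/H = 4.866e-03 · 4.674 · 11.18 / 3.315e+08 = 7.667e-10 m³.

value=7.667e-10 m^3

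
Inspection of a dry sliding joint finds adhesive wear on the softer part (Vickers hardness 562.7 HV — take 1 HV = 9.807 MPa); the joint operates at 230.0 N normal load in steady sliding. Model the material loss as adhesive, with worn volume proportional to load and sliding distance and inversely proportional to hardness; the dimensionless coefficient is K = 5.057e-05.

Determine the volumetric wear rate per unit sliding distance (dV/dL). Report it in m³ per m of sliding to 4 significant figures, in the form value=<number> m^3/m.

value=2.108e-12 m^3/m

Intermediates appear rounded, and the computation holds full float precision, and a single final rounding: four significant digits.
Convert: Hardness H = 562.7 HV × 9.807 MPa/HV = 5518 MPa = 5.518e+09 Pa.
Restated in SI base units: W = 230.0 N, H = 5.518e+09 Pa, K = 5.057e-05.
Sliding wear rate dV/dL = K·W/H, so: 5.057e-05 · 230.0 / 5.518e+09 = 2.108e-12 m³/m.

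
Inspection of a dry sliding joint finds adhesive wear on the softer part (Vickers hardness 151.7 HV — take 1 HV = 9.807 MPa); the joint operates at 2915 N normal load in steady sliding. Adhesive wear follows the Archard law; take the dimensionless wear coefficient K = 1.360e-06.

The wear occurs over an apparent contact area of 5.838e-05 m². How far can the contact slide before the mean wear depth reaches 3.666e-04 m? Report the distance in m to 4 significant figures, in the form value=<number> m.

The algebra keeps full precision. Intermediate values appear rounded, and a lone final rounding: four significant digits.
Hardness H = 151.7 HV × 9.807 MPa/HV = 1488 MPa = 1.488e+09 Pa.
Restated in SI base units: W = 2915 N, H = 1.488e+09 Pa, K = 1.360e-06.
Volume at the limit: V_lim = h_lim·A = 3.666e-04 · 5.838e-05 = 2.140e-08 m³.
Sliding life L = V_lim·H/(K·W) = 2.140e-08 · 1.488e+09 / (1.360e-06 · 2915) = 8032 m.

value=8032 m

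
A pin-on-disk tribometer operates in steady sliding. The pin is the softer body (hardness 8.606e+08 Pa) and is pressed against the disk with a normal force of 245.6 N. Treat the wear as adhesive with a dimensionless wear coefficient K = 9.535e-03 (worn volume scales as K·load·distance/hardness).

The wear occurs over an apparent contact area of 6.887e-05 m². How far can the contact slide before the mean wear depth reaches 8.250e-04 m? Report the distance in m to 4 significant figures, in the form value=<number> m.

value=20.88 m

Shown intermediates are rounded, and each operation maintains full float precision. Rounded once at the end, at four significant figures.
As SI base values: W = 245.6 N, H = 8.606e+08 Pa, K = 9.535e-03.
Permissible volume V_lim = h_lim·A = 8.250e-04 · 6.887e-05 = 5.682e-08 m³.
Thus life L = V_lim·H/(K·W) = 5.682e-08 · 8.606e+08 / (9.535e-03 · 245.6) = 20.88 m.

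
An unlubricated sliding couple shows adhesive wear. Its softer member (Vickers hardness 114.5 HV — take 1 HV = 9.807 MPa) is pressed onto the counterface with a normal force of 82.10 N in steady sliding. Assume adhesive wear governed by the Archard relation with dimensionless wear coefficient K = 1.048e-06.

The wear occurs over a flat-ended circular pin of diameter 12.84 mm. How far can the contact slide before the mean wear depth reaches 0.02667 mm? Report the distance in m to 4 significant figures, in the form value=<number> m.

Intermediates appear rounded, and the computation carries full float precision, and rounded just once: four significant figures.
Convert: Hardness H = 114.5 HV × 9.807 MPa/HV = 1123 MPa = 1.123e+09 Pa.
Convert: Pin diameter d = 12.84 mm = 0.01284 m. Contact area A = π·d²/4 = π·(0.01284 m)²/4 = 1.295e-04 m².
Convert: Depth limit h_lim = 0.02667 mm = 2.667e-05 m.
As SI base values: W = 82.10 N, H = 1.123e+09 Pa, K = 1.048e-06.
Permissible volume V_lim = h_lim·A = 2.667e-05 · 1.295e-04 = 3.453e-09 m³.
Sliding life L = V_lim·H/(K·W) = 3.453e-09 · 1.123e+09 / (1.048e-06 · 82.10) = 4.507e+04 m.

value=4.507e+04 m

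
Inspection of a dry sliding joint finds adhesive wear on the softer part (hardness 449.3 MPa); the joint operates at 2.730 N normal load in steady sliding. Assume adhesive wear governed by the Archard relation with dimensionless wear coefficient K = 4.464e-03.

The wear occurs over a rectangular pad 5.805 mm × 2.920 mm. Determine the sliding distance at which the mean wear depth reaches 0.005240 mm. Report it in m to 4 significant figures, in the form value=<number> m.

value=3.275 m

Intermediates are shown rounded. All arithmetic maintains exact precision; rounded once at the end: four significant digits.
Hardness H = 449.3 MPa = 4.493e+08 Pa.
Pad sides 5.805 mm × 2.920 mm = 0.005805 m × 0.002920 m. Contact area A = 0.005805 m × 0.002920 m = 1.695e-05 m².
Depth limit h_lim = 0.005240 mm = 5.240e-06 m.
In SI base units: W = 2.730 N, H = 4.493e+08 Pa, K = 4.464e-03.
Allowed volume V_lim = h_lim·A = 5.240e-06 · 1.695e-05 = 8.882e-11 m³.
Life L = V_lim·H/(K·W) = 8.882e-11 · 4.493e+08 / (4.464e-03 · 2.730) = 3.275 m.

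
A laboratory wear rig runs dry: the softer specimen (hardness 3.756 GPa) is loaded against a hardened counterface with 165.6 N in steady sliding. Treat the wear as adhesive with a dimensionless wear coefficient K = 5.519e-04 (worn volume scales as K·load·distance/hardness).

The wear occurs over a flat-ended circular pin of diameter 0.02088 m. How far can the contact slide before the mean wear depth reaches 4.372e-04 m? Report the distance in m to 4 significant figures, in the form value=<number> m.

value=6152 m

All working math runs at full float precision. Intermediates are shown rounded; one final rounding: four significant figures.
Convert: Hardness H = 3.756 GPa = 3.756e+09 Pa.
Convert: Contact area A = π·d²/4 = π·(0.02088 m)²/4 = 3.424e-04 m².
Working in SI base units: W = 165.6 N, H = 3.756e+09 Pa, K = 5.519e-04.
At the depth limit, V_lim = h_lim·A = 4.372e-04 · 3.424e-04 = 1.497e-07 m³.
Thus life L = V_lim·H/(K·W) = 1.497e-07 · 3.756e+09 / (5.519e-04 · 165.6) = 6152 m.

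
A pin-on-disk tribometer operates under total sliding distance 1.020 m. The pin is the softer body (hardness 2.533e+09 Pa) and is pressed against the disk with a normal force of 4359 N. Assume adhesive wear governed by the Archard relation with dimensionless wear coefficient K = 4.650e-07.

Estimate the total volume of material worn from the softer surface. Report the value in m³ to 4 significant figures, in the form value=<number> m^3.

The intermediates are shown rounded. The computation maintains full float precision; one final rounding to four significant figures.
SI base units throughout: W = 4359 N, H = 2.533e+09 Pa, K = 4.650e-07.
Wear volume V = K·W·L/H = 4.650e-07 · 4359 · 1.020 / 2.533e+09 = 8.162e-13 m³.

value=8.162e-13 m^3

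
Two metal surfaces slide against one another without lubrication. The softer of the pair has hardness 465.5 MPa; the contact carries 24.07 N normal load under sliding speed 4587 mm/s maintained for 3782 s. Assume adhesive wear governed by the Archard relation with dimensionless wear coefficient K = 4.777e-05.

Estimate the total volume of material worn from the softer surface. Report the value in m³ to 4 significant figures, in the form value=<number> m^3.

value=4.285e-08 m^3

Quoted intermediates are rounded, and each operation runs at full float precision, and one last rounding: four significant figures.
Sliding speed v = 4587 mm/s = 4.587 m/s. Sliding distance L = v·t = 4.587 m/s × 3782 s = 1.735e+04 m.
Hardness H = 465.5 MPa = 4.655e+08 Pa.
SI base units throughout: W = 24.07 N, H = 4.655e+08 Pa, K = 4.777e-05.
Wear volume V = K·W·L/H = 4.777e-05 · 24.07 · 1.735e+04 / 4.655e+08 = 4.285e-08 m³.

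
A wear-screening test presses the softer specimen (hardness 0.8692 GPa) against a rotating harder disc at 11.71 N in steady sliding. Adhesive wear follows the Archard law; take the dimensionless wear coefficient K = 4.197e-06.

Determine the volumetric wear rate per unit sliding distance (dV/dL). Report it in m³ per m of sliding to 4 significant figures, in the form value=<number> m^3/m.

value=5.654e-14 m^3/m

The algebra maintains full precision — the intermediates are shown rounded — a lone final rounding, at four significant figures.
Hardness H = 0.8692 GPa = 8.692e+08 Pa.
In SI base units: W = 11.71 N, H = 8.692e+08 Pa, K = 4.197e-06.
Volumetric rate dV/dL = K·W/H (no L dependence): 4.197e-06 · 11.71 / 8.692e+08 = 5.654e-14 m³/m.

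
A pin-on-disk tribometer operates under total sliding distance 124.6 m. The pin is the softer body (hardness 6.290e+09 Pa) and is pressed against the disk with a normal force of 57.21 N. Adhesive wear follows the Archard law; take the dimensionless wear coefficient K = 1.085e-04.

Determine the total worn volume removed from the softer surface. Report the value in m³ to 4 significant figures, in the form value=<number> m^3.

The algebra holds full float precision. Intermediate values are printed rounded, and one last rounding: four significant digits.
Restated in SI base units: W = 57.21 N, H = 6.290e+09 Pa, K = 1.085e-04.
Worn volume V = K·W·L/H = 1.085e-04 · 57.21 · 124.6 / 6.290e+09 = 1.230e-10 m³.

value=1.230e-10 m^3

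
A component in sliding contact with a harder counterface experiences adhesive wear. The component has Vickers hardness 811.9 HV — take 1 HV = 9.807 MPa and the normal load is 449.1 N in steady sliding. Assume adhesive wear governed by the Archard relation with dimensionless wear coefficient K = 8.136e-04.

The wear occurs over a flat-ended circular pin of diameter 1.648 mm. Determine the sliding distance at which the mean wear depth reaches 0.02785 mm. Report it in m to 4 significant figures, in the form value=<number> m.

value=1.295 m

The intermediates are printed rounded, and all working math maintains full float precision. Rounded just once, at 4 significant figures.
Convert: Hardness H = 811.9 HV × 9.807 MPa/HV = 7962 MPa = 7.962e+09 Pa.
Convert: Pin diameter d = 1.648 mm = 0.001648 m. Contact area A = π·d²/4 = π·(0.001648 m)²/4 = 2.133e-06 m².
Convert: Depth limit h_lim = 0.02785 mm = 2.785e-05 m.
SI base units throughout: W = 449.1 N, H = 7.962e+09 Pa, K = 8.136e-04.
Wearable volume V_lim = h_lim·A = 2.785e-05 · 2.133e-06 = 5.941e-11 m³.
So the life L = V_lim·H/(K·W) = 5.941e-11 · 7.962e+09 / (8.136e-04 · 449.1) = 1.295 m.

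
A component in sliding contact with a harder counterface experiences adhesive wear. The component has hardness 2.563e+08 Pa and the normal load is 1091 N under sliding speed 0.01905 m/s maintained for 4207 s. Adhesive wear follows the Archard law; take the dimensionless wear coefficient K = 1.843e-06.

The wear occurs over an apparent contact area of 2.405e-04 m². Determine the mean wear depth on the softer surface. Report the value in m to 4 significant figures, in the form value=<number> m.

value=2.614e-06 m

All arithmetic maintains exact precision, and intermediates are printed rounded; one last rounding, at 4 significant figures.
Convert: Path length L = v·t = 0.01905 m/s × 4207 s = 80.14 m.
Working in SI base units: W = 1091 N, H = 2.563e+08 Pa, K = 1.843e-06.
Apply Archard: V = K·W·L/H = 1.843e-06 · 1091 · 80.14 / 2.563e+08 = 6.287e-10 m³.
Mean depth h = V/A = 6.287e-10 / 2.405e-04 = 2.614e-06 m.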